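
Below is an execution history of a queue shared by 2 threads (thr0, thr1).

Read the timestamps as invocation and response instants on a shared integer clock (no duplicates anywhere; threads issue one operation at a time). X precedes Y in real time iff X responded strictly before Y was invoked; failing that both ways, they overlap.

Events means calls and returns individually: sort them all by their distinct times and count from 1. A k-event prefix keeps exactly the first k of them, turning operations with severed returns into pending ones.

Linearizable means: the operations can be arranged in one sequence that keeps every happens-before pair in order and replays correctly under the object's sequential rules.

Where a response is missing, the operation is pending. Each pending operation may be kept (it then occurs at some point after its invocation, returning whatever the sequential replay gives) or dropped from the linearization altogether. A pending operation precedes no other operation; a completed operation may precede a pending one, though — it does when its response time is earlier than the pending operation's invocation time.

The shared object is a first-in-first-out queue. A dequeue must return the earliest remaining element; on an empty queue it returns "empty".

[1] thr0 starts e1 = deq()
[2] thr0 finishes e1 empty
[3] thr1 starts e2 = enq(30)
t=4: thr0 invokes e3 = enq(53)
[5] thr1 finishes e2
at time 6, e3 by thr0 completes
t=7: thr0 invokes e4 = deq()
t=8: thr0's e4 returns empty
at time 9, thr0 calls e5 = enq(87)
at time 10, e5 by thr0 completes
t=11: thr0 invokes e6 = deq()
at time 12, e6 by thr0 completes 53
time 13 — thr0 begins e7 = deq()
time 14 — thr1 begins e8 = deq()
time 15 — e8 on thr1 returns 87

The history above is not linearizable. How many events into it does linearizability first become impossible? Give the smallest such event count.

events 1..7 are linearizable; a witness order is e1, e2, e3:
after step 1 (e1 deq() → empty): queue <>
after step 2 (e2 enq(30)): queue <30>
after step 3 (e3 enq(53)): queue <30,53>
event 8 — e4's response, time 8 — after it, nothing linearizes
one such order, e1, e2, e3, e4, breaks at step 4 where e4 deq() → empty is illegal
one such order, e1, e3, e2, e4, breaks at step 4 where e4 deq() → empty is illegal

8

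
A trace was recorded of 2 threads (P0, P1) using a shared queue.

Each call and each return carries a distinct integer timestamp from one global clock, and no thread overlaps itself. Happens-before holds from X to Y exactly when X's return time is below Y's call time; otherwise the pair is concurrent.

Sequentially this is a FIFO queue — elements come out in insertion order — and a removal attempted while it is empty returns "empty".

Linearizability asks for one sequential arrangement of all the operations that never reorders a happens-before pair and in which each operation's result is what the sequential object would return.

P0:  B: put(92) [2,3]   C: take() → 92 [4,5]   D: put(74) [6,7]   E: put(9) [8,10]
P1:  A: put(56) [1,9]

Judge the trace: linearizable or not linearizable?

linearizable

one valid linearization: B, A, C, D, E
after step 1 (B put(92)): queue <92>
after step 2 (A put(56)): queue <92,56>
after step 3 (C take() → 92): queue <56>
after step 4 (D put(74)): queue <56,74>
after step 5 (E put(9)): queue <56,74,9>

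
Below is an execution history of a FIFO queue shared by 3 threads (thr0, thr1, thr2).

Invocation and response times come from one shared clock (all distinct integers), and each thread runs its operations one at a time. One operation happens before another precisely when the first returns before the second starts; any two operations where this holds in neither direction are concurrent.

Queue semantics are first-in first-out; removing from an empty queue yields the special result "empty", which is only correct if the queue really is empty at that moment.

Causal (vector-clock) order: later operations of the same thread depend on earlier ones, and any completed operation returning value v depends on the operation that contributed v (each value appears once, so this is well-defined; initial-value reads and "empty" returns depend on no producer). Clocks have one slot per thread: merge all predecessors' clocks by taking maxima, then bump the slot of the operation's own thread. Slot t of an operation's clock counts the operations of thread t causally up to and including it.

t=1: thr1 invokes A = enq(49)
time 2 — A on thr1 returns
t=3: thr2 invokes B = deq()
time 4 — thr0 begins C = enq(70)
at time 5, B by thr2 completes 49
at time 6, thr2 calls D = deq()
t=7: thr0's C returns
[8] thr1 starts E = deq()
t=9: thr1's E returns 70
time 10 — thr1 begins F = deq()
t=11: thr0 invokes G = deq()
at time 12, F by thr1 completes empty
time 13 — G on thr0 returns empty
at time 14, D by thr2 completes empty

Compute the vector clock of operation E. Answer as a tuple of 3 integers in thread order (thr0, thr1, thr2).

A (invocation 1): nothing precedes it; thr1's component alone gives (0, 1, 0)
C (invocation 4): nothing precedes it; thr0's component alone gives (1, 0, 0)
B, invoked 3, takes VC(A)=(0, 1, 0) under max, adds 1 for thr2 → (0, 1, 1)
G, invoked 11, takes VC(C)=(1, 0, 0) under max, adds 1 for thr0 → (2, 0, 0)
D, invoked 6, takes VC(B)=(0, 1, 1) under max, adds 1 for thr2 → (0, 1, 2)
E, invoked 8, takes VC(A)=(0, 1, 0), VC(C)=(1, 0, 0) under max, adds 1 for thr1 → (1, 2, 0)
F, invoked 10, takes VC(E)=(1, 2, 0) under max, adds 1 for thr1 → (1, 3, 0)
target: VC(E) = (1, 2, 0)

(1, 2, 0)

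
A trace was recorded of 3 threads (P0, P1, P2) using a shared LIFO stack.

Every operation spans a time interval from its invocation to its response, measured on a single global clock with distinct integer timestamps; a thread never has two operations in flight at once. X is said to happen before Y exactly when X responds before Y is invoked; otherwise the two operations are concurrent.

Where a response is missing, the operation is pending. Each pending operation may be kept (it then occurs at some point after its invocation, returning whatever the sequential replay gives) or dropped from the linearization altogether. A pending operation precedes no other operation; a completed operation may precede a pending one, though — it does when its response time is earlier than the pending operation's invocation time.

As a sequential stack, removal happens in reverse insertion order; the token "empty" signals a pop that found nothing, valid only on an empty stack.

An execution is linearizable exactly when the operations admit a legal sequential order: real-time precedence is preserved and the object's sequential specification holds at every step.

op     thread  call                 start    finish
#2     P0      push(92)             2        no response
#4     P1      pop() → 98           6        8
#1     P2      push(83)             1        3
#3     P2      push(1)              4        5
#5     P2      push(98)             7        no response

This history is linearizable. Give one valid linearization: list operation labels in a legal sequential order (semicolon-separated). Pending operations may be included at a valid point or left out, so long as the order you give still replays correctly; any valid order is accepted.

#1; #2; #3; #5; #4

1. #1 push(83), leaving stack <83>
2. #2 push(92) (pending, included), leaving stack <83,92>
3. #3 push(1), leaving stack <83,92,1>
4. #5 push(98) (pending, included), leaving stack <83,92,1,98>
5. #4 pop() → 98, leaving stack <83,92,1>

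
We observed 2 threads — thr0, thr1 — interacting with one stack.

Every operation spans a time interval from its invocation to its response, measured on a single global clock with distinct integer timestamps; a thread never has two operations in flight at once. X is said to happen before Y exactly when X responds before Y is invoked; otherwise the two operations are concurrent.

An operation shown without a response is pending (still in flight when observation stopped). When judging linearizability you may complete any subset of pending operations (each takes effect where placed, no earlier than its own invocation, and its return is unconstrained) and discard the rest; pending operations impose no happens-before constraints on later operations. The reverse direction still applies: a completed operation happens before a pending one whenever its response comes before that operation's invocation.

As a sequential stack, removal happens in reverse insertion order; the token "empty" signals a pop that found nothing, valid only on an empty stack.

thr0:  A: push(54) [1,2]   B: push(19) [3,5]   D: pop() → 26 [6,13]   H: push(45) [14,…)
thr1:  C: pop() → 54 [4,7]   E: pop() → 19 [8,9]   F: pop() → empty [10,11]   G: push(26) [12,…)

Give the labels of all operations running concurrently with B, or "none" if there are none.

B spans [3,5]: anything still running between times 3 and 5 counts as concurrent
A [1,2]: before
C [4,7]: concurrent
D [6,13]: after
E [8,9]: after
F [10,11]: after
G [12,…): after
H [14,…): after

C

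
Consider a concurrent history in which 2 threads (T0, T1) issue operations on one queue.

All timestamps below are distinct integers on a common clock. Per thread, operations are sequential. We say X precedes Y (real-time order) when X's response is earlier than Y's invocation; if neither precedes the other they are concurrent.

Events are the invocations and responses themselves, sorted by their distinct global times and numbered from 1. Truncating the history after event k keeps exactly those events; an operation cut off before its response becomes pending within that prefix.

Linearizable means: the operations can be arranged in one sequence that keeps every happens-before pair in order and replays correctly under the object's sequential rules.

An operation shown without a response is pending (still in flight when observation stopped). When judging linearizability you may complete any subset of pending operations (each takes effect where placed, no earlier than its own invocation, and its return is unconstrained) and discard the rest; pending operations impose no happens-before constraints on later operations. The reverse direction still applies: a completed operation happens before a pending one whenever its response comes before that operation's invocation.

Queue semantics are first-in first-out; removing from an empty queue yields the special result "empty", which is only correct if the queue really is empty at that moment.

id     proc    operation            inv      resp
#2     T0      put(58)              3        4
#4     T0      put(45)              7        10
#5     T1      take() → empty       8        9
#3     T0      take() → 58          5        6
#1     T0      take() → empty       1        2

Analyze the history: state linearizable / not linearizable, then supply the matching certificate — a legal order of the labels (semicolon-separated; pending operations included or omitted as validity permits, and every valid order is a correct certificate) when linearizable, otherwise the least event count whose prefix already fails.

linearizable — witness: #1; #2; #3; #5; #4

after step 1 (#1 take() → empty): queue <>
after step 2 (#2 put(58)): queue <58>
after step 3 (#3 take() → 58): queue <>
after step 4 (#5 take() → empty): queue <>
after step 5 (#4 put(45)): queue <45>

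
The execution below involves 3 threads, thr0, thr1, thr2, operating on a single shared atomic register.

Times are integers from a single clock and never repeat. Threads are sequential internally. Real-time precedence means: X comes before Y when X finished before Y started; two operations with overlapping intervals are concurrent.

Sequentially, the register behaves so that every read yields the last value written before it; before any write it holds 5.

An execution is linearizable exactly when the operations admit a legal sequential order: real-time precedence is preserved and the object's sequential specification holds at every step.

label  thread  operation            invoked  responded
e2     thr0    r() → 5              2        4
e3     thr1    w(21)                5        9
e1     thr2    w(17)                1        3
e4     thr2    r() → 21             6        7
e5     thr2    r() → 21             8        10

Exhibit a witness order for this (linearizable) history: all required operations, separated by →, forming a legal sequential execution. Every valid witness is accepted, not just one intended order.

step 1: e2 r() → 5 — value 5
step 2: e1 w(17) — value 17
step 3: e3 w(21) — value 21
step 4: e4 r() → 21 — value 21
step 5: e5 r() → 21 — value 21

e2 → e1 → e3 → e4 → e5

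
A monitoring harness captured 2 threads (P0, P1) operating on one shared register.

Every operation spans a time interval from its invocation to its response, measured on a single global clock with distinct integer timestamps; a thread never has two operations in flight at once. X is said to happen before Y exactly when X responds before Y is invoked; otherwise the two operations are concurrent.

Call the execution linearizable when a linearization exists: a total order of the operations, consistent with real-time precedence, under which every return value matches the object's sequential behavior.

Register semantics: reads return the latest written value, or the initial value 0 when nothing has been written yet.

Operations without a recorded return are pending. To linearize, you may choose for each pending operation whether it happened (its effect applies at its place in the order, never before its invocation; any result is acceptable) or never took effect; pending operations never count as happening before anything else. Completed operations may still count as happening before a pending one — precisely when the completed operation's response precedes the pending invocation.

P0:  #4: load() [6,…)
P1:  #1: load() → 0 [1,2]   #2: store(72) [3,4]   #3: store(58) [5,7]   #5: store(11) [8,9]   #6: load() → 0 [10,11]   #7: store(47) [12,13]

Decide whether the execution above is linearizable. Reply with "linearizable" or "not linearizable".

the violation lands at event 11, #6's response at time 11: events 1..10 linearize, events 1..11 do not
exactly one order of the 5 completed ops respects real time; the register replay fails
no escape via the 1 pending operation (#4): every completion choice fails
one such order, #1, #2, #3, #5, #6 (pending dropped), breaks at step 5 where #6 load() → 0 is illegal

not linearizable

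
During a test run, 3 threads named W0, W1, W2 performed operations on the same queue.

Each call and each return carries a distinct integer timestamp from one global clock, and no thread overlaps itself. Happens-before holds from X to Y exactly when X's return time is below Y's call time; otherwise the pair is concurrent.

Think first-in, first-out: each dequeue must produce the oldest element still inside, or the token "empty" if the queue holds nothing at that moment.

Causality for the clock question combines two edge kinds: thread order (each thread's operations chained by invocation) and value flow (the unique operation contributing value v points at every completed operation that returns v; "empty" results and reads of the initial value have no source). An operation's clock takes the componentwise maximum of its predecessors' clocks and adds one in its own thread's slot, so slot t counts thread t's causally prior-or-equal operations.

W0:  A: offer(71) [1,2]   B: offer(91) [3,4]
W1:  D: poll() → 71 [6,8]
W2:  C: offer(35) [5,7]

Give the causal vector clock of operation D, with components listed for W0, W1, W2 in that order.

no predecessors for C (invoked 5): W2 increments from zero → (0, 0, 1)
no predecessors for A (invoked 1): W0 increments from zero → (1, 0, 0)
VC(D, invoked at 6): max of VC(A)=(1, 0, 0), then +1 on thread W1 → (1, 1, 0)
VC(B, invoked at 3): max of VC(A)=(1, 0, 0), then +1 on thread W0 → (2, 0, 0)
target: VC(D) = (1, 1, 0)

(1, 1, 0)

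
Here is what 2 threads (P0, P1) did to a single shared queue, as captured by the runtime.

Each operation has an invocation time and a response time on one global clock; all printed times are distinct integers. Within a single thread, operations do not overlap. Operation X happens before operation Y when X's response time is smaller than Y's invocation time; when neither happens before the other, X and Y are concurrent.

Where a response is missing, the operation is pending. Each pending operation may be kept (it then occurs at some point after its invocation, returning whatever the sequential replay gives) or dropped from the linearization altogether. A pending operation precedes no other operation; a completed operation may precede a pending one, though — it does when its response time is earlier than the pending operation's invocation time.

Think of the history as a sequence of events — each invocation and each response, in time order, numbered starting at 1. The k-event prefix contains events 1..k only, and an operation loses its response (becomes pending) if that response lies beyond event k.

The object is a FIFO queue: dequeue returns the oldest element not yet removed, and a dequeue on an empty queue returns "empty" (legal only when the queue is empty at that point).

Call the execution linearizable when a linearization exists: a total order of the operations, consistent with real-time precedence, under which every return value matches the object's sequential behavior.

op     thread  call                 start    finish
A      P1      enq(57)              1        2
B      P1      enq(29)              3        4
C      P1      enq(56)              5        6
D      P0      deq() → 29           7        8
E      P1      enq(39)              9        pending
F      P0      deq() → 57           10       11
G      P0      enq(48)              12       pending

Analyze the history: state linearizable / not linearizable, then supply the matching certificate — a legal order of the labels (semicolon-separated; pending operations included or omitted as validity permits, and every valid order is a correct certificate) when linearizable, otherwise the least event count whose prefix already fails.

not linearizable — minimal violating prefix: 8 events

through event 7 a valid linearization exists; event 8 (D responding at time 8) ends that
the sole real-time-consistent order of 4 completed operations fails the queue replay
sample order A, B, C, D stalls at step 4 — D deq() → 29 has no legal effect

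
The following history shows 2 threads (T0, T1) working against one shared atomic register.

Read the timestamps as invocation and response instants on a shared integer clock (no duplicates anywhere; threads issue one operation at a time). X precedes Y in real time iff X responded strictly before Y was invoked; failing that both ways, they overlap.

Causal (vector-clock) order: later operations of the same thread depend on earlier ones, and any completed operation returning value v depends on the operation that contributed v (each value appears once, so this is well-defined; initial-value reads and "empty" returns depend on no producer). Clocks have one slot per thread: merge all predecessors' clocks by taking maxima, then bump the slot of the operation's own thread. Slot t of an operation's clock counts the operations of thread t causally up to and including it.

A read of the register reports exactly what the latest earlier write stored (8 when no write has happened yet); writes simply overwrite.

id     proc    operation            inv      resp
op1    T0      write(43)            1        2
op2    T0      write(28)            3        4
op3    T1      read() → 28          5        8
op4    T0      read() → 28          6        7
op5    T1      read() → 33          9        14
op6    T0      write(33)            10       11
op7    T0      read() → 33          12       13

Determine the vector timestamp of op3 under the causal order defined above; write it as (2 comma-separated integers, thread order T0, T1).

invoked at 1, op1 has no predecessors; its own T0 bump gives (1, 0)
op2, invoked 3, takes VC(op1)=(1, 0) under max, adds 1 for T0 → (2, 0)
op3, invoked 5, takes VC(op2)=(2, 0) under max, adds 1 for T1 → (2, 1)
op4, invoked 6, takes VC(op2)=(2, 0) under max, adds 1 for T0 → (3, 0)
op6, invoked 10, takes VC(op4)=(3, 0) under max, adds 1 for T0 → (4, 0)
op7, invoked 12, takes VC(op6)=(4, 0) under max, adds 1 for T0 → (5, 0)
op5, invoked 9, takes VC(op3)=(2, 1), VC(op6)=(4, 0) under max, adds 1 for T1 → (4, 2)
target: VC(op3) = (2, 1)

(2, 1)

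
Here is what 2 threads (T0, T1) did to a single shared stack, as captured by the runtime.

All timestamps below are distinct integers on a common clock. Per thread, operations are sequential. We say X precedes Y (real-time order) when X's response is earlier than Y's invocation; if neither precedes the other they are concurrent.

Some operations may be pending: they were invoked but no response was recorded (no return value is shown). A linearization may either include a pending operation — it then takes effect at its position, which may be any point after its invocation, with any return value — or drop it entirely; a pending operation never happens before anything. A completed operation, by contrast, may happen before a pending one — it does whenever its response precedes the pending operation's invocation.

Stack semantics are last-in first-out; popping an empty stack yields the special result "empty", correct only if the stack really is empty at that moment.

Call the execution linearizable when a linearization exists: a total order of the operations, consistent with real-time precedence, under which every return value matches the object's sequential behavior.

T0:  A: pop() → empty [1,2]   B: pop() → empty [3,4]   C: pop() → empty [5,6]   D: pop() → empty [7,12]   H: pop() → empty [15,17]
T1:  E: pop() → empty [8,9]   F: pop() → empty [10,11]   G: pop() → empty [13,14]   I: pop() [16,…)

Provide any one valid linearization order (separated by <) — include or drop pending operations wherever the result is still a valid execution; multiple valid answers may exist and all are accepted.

after step 1 (A pop() → empty): stack <>
after step 2 (B pop() → empty): stack <>
after step 3 (C pop() → empty): stack <>
after step 4 (D pop() → empty): stack <>
after step 5 (E pop() → empty): stack <>
after step 6 (F pop() → empty): stack <>
after step 7 (G pop() → empty): stack <>
after step 8 (H pop() → empty): stack <>

A < B < C < D < E < F < G < H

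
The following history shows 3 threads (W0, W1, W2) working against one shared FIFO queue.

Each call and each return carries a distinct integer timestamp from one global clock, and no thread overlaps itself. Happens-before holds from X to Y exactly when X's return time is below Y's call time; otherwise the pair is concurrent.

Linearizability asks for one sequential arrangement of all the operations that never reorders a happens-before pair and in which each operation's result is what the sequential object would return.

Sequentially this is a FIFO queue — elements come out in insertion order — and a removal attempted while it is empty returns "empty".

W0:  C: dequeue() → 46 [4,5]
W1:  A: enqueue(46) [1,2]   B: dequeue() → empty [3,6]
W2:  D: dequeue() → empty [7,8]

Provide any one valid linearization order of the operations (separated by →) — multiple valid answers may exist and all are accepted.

1. A enqueue(46), leaving queue <46>
2. C dequeue() → 46, leaving queue <>
3. B dequeue() → empty, leaving queue <>
4. D dequeue() → empty, leaving queue <>

A → C → B → D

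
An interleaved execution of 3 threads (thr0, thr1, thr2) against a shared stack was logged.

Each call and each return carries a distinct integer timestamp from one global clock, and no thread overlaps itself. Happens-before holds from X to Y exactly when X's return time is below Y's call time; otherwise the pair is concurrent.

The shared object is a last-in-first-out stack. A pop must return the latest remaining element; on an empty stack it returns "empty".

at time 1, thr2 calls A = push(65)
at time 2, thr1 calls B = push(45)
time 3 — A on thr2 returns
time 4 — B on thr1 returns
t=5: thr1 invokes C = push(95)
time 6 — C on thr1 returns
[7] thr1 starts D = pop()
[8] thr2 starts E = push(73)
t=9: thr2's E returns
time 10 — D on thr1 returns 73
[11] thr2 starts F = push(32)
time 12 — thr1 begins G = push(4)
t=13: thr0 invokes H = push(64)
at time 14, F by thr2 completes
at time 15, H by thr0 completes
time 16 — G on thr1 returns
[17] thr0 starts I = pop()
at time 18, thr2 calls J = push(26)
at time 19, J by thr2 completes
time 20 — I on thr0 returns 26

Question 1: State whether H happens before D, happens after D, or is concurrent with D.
Answer: after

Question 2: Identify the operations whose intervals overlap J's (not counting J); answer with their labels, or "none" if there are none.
Answer: I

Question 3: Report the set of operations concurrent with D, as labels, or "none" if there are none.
Answer: E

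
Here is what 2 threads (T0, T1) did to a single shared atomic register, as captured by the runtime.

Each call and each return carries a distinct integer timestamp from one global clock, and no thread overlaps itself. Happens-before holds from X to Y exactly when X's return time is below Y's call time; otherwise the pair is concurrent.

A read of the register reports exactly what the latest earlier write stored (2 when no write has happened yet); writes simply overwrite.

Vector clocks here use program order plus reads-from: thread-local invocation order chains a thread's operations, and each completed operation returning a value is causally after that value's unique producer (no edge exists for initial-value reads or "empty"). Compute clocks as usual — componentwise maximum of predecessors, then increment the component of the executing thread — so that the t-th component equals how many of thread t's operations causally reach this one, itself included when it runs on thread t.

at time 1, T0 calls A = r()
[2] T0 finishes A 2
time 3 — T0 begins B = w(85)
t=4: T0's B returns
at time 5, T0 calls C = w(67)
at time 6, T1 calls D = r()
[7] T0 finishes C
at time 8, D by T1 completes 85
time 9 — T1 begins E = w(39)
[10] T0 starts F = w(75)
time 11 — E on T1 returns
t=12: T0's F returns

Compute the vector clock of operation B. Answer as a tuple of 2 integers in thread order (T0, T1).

(2, 0)

invoked at 1, A has no predecessors; its own T0 bump gives (1, 0)
invoked at 3, B merges VC(A)=(1, 0) and bumps T0's slot → (2, 0)
invoked at 6, D merges VC(B)=(2, 0) and bumps T1's slot → (2, 1)
invoked at 5, C merges VC(B)=(2, 0) and bumps T0's slot → (3, 0)
invoked at 9, E merges VC(D)=(2, 1) and bumps T1's slot → (2, 2)
invoked at 10, F merges VC(C)=(3, 0) and bumps T0's slot → (4, 0)
target: VC(B) = (2, 0)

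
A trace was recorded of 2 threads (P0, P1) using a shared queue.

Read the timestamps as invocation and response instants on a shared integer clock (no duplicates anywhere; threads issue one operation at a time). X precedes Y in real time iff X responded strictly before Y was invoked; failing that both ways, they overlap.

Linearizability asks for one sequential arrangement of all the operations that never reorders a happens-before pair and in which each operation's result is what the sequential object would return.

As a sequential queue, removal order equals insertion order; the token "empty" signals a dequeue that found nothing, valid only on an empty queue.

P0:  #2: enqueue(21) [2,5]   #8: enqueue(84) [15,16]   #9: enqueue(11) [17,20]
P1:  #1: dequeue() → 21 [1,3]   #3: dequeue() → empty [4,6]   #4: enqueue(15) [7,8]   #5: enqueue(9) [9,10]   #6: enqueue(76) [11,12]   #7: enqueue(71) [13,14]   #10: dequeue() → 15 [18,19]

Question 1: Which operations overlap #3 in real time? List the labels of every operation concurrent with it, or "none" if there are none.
Answer: #2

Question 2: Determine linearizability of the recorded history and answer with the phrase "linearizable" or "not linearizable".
a witness: #2, #1, #3, #4, #5, #6, #7, #8, #9, #10
after step 1 (#2 enqueue(21)): queue <21>
after step 2 (#1 dequeue() → 21): queue <>
after step 3 (#3 dequeue() → empty): queue <>
after step 4 (#4 enqueue(15)): queue <15>
after step 5 (#5 enqueue(9)): queue <15,9>
after step 6 (#6 enqueue(76)): queue <15,9,76>
after step 7 (#7 enqueue(71)): queue <15,9,76,71>
after step 8 (#8 enqueue(84)): queue <15,9,76,71,84>
after step 9 (#9 enqueue(11)): queue <15,9,76,71,84,11>
after step 10 (#10 dequeue() → 15): queue <9,76,71,84,11>

linearizable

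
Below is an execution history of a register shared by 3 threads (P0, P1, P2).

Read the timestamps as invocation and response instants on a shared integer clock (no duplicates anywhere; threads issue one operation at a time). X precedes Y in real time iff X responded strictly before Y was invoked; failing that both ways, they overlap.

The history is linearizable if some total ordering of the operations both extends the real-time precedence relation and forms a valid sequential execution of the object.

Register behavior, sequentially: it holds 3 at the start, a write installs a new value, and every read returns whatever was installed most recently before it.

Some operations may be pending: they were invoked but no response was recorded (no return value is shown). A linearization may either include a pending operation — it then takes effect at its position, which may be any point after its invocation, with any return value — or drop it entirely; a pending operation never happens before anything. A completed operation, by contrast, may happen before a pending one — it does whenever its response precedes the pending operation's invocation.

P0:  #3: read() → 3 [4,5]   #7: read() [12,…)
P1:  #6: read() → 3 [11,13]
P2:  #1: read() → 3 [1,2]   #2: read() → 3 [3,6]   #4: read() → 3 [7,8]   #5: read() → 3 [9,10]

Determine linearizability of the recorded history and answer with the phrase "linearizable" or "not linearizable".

linearizable

one valid linearization: #1, #2, #3, #4, #5, #6
step 1: #1 read() → 3 — value 3
step 2: #2 read() → 3 — value 3
step 3: #3 read() → 3 — value 3
step 4: #4 read() → 3 — value 3
step 5: #5 read() → 3 — value 3
step 6: #6 read() → 3 — value 3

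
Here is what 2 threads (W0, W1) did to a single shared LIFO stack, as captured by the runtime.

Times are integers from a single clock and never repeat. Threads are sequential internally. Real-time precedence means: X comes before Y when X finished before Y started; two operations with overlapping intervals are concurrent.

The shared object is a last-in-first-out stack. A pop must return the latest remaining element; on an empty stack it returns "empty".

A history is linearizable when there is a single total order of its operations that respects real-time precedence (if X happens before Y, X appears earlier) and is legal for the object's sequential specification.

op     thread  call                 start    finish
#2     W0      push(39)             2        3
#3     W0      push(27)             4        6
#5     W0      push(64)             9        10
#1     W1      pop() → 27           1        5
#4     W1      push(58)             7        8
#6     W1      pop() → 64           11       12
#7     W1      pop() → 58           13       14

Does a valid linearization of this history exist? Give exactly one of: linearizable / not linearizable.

witness order: #2, #3, #1, #4, #5, #6, #7
step 1: #2 push(39) — stack <39>
step 2: #3 push(27) — stack <39,27>
step 3: #1 pop() → 27 — stack <39>
step 4: #4 push(58) — stack <39,58>
step 5: #5 push(64) — stack <39,58,64>
step 6: #6 pop() → 64 — stack <39,58>
step 7: #7 pop() → 58 — stack <39>

linearizable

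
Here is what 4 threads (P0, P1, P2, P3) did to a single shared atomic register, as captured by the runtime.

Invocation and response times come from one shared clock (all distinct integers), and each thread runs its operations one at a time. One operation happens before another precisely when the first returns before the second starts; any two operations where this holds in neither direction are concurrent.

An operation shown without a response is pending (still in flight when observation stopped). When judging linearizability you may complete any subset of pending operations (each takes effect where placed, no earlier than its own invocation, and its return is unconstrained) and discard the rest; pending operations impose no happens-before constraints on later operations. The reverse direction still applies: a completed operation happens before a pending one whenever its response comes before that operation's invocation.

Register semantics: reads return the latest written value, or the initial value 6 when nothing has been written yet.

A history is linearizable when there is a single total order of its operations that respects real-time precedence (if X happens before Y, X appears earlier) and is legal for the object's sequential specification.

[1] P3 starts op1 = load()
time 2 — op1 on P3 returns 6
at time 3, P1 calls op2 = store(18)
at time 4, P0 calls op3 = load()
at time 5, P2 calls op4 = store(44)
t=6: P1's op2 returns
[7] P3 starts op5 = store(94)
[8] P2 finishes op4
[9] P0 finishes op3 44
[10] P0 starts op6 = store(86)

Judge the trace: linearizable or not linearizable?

witness order: op1, op2, op4, op3
step 1: op1 load() → 6 — value 6
step 2: op2 store(18) — value 18
step 3: op4 store(44) — value 44
step 4: op3 load() → 44 — value 44

linearizable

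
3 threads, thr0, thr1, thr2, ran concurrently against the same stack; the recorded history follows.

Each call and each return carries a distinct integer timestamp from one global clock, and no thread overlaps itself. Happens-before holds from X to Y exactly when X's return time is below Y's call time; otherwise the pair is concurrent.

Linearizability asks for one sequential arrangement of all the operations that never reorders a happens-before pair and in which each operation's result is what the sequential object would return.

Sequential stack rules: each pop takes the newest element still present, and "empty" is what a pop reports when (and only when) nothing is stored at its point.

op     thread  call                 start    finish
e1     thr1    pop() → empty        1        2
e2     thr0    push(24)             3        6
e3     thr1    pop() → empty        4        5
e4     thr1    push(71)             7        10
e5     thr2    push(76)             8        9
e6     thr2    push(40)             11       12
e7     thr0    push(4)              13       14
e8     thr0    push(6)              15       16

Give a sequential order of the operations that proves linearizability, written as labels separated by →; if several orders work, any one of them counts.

e1 → e3 → e2 → e4 → e5 → e6 → e7 → e8

1. e1 pop() → empty, leaving stack <>
2. e3 pop() → empty, leaving stack <>
3. e2 push(24), leaving stack <24>
4. e4 push(71), leaving stack <24,71>
5. e5 push(76), leaving stack <24,71,76>
6. e6 push(40), leaving stack <24,71,76,40>
7. e7 push(4), leaving stack <24,71,76,40,4>
8. e8 push(6), leaving stack <24,71,76,40,4,6>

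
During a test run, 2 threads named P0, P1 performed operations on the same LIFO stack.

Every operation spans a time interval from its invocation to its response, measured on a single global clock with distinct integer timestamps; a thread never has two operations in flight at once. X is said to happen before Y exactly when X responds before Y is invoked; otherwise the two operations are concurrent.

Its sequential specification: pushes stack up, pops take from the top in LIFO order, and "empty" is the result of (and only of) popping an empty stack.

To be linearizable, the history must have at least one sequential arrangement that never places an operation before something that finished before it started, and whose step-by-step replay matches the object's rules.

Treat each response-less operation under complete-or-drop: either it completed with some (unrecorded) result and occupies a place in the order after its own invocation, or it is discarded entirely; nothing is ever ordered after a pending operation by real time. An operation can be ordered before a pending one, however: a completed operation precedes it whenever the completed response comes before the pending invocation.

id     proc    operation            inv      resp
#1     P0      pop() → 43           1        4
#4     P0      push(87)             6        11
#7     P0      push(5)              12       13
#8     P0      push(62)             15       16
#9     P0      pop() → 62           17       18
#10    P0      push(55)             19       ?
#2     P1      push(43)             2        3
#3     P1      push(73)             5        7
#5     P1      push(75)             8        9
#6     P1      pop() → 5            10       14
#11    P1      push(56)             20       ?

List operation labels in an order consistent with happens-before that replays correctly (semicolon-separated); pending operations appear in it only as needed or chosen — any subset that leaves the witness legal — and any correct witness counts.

after step 1 (#2 push(43)): stack <43>
after step 2 (#1 pop() → 43): stack <>
after step 3 (#3 push(73)): stack <73>
after step 4 (#4 push(87)): stack <73,87>
after step 5 (#5 push(75)): stack <73,87,75>
after step 6 (#7 push(5)): stack <73,87,75,5>
after step 7 (#6 pop() → 5): stack <73,87,75>
after step 8 (#8 push(62)): stack <73,87,75,62>
after step 9 (#9 pop() → 62): stack <73,87,75>

#2; #1; #3; #4; #5; #7; #6; #8; #9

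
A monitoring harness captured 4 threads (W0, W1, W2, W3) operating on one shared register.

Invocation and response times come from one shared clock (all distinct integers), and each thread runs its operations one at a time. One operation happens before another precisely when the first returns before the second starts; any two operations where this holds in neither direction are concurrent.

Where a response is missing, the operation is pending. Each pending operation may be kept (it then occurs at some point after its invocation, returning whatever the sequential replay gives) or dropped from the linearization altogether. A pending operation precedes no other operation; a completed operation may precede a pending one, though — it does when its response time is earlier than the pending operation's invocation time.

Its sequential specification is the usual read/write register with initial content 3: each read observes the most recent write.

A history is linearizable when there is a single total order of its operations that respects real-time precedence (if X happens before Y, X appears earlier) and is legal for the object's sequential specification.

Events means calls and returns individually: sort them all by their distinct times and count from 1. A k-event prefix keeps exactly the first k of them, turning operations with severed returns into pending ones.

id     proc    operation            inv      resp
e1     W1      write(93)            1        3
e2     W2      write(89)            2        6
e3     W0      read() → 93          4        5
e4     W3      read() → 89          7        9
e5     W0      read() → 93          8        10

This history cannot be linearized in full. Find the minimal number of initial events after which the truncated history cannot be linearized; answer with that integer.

10

events 1..9 are still linearizable — one witness is e1, e3, e2, e4:
step 1: e1 write(93) — value 93
step 2: e3 read() → 93 — value 93
step 3: e2 write(89) — value 89
step 4: e4 read() → 89 — value 89
once event 10 joins (e5's response, time 10), exhaustive search finds no witness
one such order, e1, e2, e3, e4, e5, breaks at step 3 where e3 read() → 93 is illegal
one such order, e1, e2, e3, e5, e4, breaks at step 3 where e3 read() → 93 is illegal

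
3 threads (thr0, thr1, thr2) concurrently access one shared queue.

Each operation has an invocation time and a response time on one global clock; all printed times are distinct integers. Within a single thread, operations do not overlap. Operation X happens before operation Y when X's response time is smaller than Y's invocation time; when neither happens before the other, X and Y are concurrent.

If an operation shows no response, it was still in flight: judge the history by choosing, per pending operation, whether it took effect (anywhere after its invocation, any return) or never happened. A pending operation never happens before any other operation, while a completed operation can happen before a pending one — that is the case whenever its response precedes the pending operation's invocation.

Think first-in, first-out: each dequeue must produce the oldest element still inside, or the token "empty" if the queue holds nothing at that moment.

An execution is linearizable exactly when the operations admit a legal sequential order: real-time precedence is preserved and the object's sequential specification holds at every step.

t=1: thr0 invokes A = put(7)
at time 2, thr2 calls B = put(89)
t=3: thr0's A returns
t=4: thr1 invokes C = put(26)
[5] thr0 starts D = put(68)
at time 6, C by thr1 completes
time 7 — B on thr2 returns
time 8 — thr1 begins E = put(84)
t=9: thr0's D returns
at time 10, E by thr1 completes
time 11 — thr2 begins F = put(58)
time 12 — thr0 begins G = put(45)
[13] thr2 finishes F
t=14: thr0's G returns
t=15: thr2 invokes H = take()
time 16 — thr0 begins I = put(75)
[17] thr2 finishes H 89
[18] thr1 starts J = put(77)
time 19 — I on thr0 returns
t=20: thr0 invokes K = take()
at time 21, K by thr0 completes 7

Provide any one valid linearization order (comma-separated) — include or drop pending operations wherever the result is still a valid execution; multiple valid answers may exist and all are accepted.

1. B put(89), leaving queue <89>
2. A put(7), leaving queue <89,7>
3. C put(26), leaving queue <89,7,26>
4. D put(68), leaving queue <89,7,26,68>
5. E put(84), leaving queue <89,7,26,68,84>
6. F put(58), leaving queue <89,7,26,68,84,58>
7. G put(45), leaving queue <89,7,26,68,84,58,45>
8. H take() → 89, leaving queue <7,26,68,84,58,45>
9. I put(75), leaving queue <7,26,68,84,58,45,75>
10. J put(77) (pending, included), leaving queue <7,26,68,84,58,45,75,77>
11. K take() → 7, leaving queue <26,68,84,58,45,75,77>

B, A, C, D, E, F, G, H, I, J, K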